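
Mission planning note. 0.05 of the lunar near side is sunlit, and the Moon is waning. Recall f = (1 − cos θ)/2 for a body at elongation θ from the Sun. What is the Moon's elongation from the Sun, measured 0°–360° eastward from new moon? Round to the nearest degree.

334°

From f = (1 − cos θ)/2: cos θ = 1 − 2×0.05 = 0.900; arccos → 25.8°.
Waning ⇒ past full, so θ = 360° − 25.8° = 334.2°.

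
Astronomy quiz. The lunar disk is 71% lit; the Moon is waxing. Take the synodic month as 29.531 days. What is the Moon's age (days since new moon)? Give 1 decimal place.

9.4 days

From f = (1 − cos θ)/2: cos θ = 1 − 2×0.71 = -0.420; arccos → 114.8°.
The Moon is waxing (0°–180°), so θ = 114.8° directly.
Age = 29.531 × 114.8°/360° ≈ 9.42 days.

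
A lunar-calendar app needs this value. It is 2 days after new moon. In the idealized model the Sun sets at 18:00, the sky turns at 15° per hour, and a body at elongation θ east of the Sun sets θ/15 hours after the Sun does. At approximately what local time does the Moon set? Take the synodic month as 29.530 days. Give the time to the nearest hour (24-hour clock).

20:00

Elongation θ = 360° × 2/29.530 ≈ 24.4°.
Delay after the Sun = 24.4° / (15°/h) ≈ 1.63 h.
18:00 + 1.63 h ≈ 19:38 → 20:00 to the nearest hour.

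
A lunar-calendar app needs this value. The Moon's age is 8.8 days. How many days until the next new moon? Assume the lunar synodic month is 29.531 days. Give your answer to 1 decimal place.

One full lunation from the last new moon is 29.531 d; remaining = 29.531 − 8.8 = 20.731 d.

20.7 days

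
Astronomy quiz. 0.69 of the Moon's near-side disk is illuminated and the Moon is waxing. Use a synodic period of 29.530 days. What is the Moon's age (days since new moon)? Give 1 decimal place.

9.2 days

From f = (1 − cos θ)/2: cos θ = 1 − 2×0.69 = -0.380; arccos → 112.3°.
Waxing ⇒ before full, so θ = 112.3°.
Age = 29.530 × 112.3°/360° ≈ 9.21 days.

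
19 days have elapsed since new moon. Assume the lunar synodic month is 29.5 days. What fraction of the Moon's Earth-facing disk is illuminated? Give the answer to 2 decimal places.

Phase angle: θ = 360°·(19 d)/(29.5 d) = 231.9°.
With cos θ = (-0.618), the lit fraction is (1 − (-0.618))/2 ≈ 0.809.

0.81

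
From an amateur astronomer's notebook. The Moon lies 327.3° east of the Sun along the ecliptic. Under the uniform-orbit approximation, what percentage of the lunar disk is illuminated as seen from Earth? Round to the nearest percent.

8%

cos 327.3° = 0.842, so f = (1 − 0.842)/2 = 0.079, i.e. 8%.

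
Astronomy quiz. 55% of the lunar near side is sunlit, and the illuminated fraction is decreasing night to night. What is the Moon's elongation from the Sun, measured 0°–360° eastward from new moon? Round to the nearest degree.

264°

From f = (1 − cos θ)/2: cos θ = 1 − 2×0.55 = -0.100; arccos → 95.7°.
Since the Moon is past full (waning), take the reflex angle: θ = 360° − 95.7° = 264.3°.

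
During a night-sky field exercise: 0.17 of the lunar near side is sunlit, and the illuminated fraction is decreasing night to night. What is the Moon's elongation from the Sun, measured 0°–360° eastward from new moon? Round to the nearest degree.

311°

Invert f = (1 − cos θ)/2 to get cos θ = 1 − 2(0.17) = 0.660, hence θ₀ = arccos 0.660 = 48.7°.
A waning Moon lies in 180°–360°, so θ = 360° − 48.7° = 311.3°.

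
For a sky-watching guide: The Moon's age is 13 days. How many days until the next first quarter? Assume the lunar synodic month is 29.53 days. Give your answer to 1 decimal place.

First quarter is 0.25 of the way through the cycle: age 0.25 × 29.53 = 7.383 d.
Already past this cycle's first quarter; the next is at 7.383 + 29.53 = 36.913 d, so 36.913 − 13 = 23.913 days.

23.9 days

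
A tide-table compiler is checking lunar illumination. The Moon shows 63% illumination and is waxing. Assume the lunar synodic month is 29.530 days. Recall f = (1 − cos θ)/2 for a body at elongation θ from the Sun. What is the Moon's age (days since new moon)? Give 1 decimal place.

8.6 days

Invert f = (1 − cos θ)/2 to get cos θ = 1 − 2(0.63) = -0.260, hence θ₀ = arccos -0.260 = 105.1°.
Waxing ⇒ before full, so θ = 105.1°.
That fraction of the synodic month is 105.1/360 × 29.530 d ≈ 8.62 d.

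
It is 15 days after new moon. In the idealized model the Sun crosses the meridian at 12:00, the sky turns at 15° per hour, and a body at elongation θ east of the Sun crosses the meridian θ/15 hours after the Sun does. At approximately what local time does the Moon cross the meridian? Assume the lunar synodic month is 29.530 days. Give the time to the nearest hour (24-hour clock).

00:00

Elongation θ = 360° × 15/29.530 ≈ 182.9°.
The Moon trails the Sun by θ/15 = 182.9/15 ≈ 12.19 hours.
12:00 + 12.19 h ≈ 00:11 → 00:00 to the nearest hour.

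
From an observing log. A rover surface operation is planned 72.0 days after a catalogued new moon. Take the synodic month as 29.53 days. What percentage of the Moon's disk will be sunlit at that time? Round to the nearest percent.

72.0/29.53 = 2.438 lunations, so 2 complete cycles and 12.94 d into the next.
Elongation θ = 360° × 12.94/29.53 ≈ 157.8°.
Illuminated fraction = (1 − cos 157.8°)/2 = (1 − (-0.926))/2 ≈ 0.963, so 96%.

96%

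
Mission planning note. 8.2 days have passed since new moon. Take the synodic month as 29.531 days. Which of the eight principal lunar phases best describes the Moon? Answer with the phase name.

first quarter

θ ≈ 360° × 8.2/29.531 = 100°, which falls in the first quarter sector.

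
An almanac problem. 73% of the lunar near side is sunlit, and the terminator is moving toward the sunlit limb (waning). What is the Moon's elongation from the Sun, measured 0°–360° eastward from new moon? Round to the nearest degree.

cos θ = 1 − 2f = -0.460, giving a principal value of 117.4°.
Waning ⇒ past full, so θ = 360° − 117.4° = 242.6°.

243°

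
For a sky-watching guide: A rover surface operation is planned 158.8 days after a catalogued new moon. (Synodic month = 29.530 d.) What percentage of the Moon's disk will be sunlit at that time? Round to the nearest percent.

158.8 d spans 5 complete synodic months (5 × 29.530 = 147.65 d) plus 11.15 d.
Phase angle: θ = 360°·(11.15 d)/(29.530 d) = 135.9°.
cos 135.9° = (-0.718), so f = (1 − (-0.718))/2 = 0.859, so 86%.

86%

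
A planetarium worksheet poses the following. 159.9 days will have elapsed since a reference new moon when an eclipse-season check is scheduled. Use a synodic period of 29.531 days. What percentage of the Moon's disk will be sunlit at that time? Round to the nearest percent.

93%

Reduce mod P: 159.9 − 5×29.531 = 12.25 d into the current lunation.
The Moon has covered 12.25/29.531 of its cycle, so θ ≈ 360° × 12.25/29.531 = 149.3°.
Illuminated fraction = (1 − cos 149.3°)/2 = (1 − (-0.860))/2 ≈ 0.930, so 93%.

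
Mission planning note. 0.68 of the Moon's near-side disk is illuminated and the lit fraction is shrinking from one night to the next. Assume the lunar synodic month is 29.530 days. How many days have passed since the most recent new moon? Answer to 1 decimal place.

20.4 days

From f = (1 − cos θ)/2: cos θ = 1 − 2×0.68 = -0.360; arccos → 111.1°.
A waning Moon lies in 180°–360°, so θ = 360° − 111.1° = 248.9°.
At 360°/29.530 d per day, 248.9° corresponds to 20.42 days.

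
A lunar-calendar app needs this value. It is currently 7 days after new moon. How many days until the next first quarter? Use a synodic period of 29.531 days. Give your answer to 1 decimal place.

0.4 days

First quarter occurs at elongation 90°, i.e. at age 29.531 × 90/360 = 7.383 d.
So 0.383 days remain (7.383 − 7).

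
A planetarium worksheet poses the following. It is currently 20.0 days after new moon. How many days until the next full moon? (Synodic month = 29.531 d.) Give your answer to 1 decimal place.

24.3 days

Full moon is 0.5 of the way through the cycle: age 0.5 × 29.531 = 14.765 d.
Already past this cycle's full moon; the next is at 14.765 + 29.531 = 44.296 d, so 44.296 − 20.0 = 24.296 days.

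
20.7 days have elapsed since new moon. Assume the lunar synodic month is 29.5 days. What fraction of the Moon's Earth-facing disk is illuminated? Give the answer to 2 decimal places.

0.65

The Moon has covered 20.7/29.5 of its cycle, so θ ≈ 360° × 20.7/29.5 = 252.6°.
Illuminated fraction = (1 − cos 252.6°)/2 = (1 − (-0.299))/2 ≈ 0.649.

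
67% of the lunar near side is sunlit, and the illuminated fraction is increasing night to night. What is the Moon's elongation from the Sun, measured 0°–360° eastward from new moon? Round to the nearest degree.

cos θ = 1 − 2f = -0.340, giving a principal value of 109.9°.
Before full moon the principal value applies: θ = 109.9°.

110°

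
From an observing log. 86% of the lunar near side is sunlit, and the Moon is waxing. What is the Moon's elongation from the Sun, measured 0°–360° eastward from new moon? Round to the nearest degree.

cos θ = 1 − 2f = -0.720, giving a principal value of 136.1°.
Waxing ⇒ before full, so θ = 136.1°.

136°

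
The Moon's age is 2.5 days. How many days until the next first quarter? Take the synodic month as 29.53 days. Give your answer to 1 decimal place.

4.9 days

First quarter occurs at elongation 90°, i.e. at age 29.53 × 90/360 = 7.383 d.
That is 7.383 − 2.5 = 4.883 days ahead.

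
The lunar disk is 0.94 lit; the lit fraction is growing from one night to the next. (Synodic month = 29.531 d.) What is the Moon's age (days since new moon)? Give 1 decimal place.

12.4 days

Invert f = (1 − cos θ)/2 to get cos θ = 1 − 2(0.94) = -0.880, hence θ₀ = arccos -0.880 = 151.6°.
Waxing ⇒ before full, so θ = 151.6°.
Age = 29.531 × 151.6°/360° ≈ 12.44 days.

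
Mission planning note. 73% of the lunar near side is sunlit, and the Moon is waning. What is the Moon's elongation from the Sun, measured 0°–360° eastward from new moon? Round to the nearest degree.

243°

cos θ = 1 − 2f = -0.460, giving a principal value of 117.4°.
A waning Moon lies in 180°–360°, so θ = 360° − 117.4° = 242.6°.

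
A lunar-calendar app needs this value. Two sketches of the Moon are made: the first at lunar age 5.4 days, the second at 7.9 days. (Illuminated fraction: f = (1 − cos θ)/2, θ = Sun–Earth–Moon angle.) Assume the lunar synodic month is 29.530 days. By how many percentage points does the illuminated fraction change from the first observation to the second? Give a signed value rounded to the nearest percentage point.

First observation: θ = 360°·5.4/29.530 = 65.8°, so f = 0.295.
Second observation: θ = 96.3°, f = 0.555.
Δf = 0.555 − 0.295 = +0.260, i.e. +26 pp.

+26 percentage points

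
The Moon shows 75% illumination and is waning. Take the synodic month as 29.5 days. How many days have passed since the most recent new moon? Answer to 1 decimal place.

19.7 days

Invert f = (1 − cos θ)/2 to get cos θ = 1 − 2(0.75) = -0.500, hence θ₀ = arccos -0.500 = 120.0°.
A waning Moon lies in 180°–360°, so θ = 360° − 120.0° = 240.0°.
That fraction of the synodic month is 240.0/360 × 29.5 d ≈ 19.67 d.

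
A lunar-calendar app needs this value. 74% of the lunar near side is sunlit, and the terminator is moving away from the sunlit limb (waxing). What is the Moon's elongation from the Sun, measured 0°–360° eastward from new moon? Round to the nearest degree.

Invert f = (1 − cos θ)/2 to get cos θ = 1 − 2(0.74) = -0.480, hence θ₀ = arccos -0.480 = 118.7°.
The Moon is waxing (0°–180°), so θ = 118.7° directly.

119°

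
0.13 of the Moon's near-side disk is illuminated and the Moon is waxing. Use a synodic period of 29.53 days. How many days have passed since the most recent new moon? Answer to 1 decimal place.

Invert f = (1 − cos θ)/2 to get cos θ = 1 − 2(0.13) = 0.740, hence θ₀ = arccos 0.740 = 42.3°.
Before full moon the principal value applies: θ = 42.3°.
At 360°/29.53 d per day, 42.3° corresponds to 3.47 days.

3.5 days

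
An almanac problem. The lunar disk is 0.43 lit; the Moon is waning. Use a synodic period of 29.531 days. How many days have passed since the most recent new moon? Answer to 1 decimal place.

Invert f = (1 − cos θ)/2 to get cos θ = 1 − 2(0.43) = 0.140, hence θ₀ = arccos 0.140 = 82.0°.
Waning ⇒ past full, so θ = 360° − 82.0° = 278.0°.
That fraction of the synodic month is 278.0/360 × 29.531 d ≈ 22.81 d.

22.8 days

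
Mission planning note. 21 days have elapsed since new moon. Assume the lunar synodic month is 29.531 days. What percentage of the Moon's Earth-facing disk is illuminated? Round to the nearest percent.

Elongation θ = 360° × 21/29.531 ≈ 256.0°.
Illuminated fraction = (1 − cos 256.0°)/2 = (1 − (-0.242))/2 ≈ 0.621, so 62%.

62%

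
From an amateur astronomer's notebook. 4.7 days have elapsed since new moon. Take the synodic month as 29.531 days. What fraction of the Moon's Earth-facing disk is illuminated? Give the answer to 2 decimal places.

Phase angle: θ = 360°·(4.7 d)/(29.531 d) = 57.3°.
Illuminated fraction = (1 − cos 57.3°)/2 = (1 − 0.540)/2 ≈ 0.230.

0.23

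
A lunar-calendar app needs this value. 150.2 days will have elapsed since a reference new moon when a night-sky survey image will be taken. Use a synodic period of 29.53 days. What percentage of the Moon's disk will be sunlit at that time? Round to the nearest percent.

7%

150.2 d spans 5 complete synodic months (5 × 29.53 = 147.65 d) plus 2.55 d.
Elongation θ = 360° × 2.55/29.53 ≈ 31.1°.
Illuminated fraction = (1 − cos 31.1°)/2 = (1 − 0.856)/2 ≈ 0.072, so 7%.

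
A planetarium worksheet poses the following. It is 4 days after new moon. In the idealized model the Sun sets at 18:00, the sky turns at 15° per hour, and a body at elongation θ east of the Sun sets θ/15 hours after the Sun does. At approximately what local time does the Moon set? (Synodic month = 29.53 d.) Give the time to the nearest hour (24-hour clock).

Elongation θ = 360° × 4/29.53 ≈ 48.8°.
Delay after the Sun = 48.8° / (15°/h) ≈ 3.25 h.
18:00 + 3.25 h ≈ 21:15 → 21:00 to the nearest hour.

21:00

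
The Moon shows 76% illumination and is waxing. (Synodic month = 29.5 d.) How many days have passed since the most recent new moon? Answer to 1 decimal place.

9.9 days

From f = (1 − cos θ)/2: cos θ = 1 − 2×0.76 = -0.520; arccos → 121.3°.
Waxing ⇒ before full, so θ = 121.3°.
Age = 29.5 × 121.3°/360° ≈ 9.94 days.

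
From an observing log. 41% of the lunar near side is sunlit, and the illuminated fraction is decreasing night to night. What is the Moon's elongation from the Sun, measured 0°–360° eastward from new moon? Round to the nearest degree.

280°

From f = (1 − cos θ)/2: cos θ = 1 − 2×0.41 = 0.180; arccos → 79.6°.
Since the Moon is past full (waning), take the reflex angle: θ = 360° − 79.6° = 280.4°.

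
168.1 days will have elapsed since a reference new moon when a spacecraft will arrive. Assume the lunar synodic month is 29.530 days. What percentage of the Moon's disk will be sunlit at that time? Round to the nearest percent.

68%

168.1/29.530 = 5.693 lunations, so 5 complete cycles and 20.45 d into the next.
Phase angle: θ = 360°·(20.45 d)/(29.530 d) = 249.3°.
Illuminated fraction = (1 − cos 249.3°)/2 = (1 − (-0.353))/2 ≈ 0.677, so 68%.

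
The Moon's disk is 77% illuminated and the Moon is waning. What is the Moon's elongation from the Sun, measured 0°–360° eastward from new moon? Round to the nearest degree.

237°

From f = (1 − cos θ)/2: cos θ = 1 − 2×0.77 = -0.540; arccos → 122.7°.
Waning ⇒ past full, so θ = 360° − 122.7° = 237.3°.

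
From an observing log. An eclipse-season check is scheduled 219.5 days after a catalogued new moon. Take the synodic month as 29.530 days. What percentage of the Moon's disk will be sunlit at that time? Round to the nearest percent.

219.5/29.530 = 7.433 lunations, so 7 complete cycles and 12.79 d into the next.
The Moon has covered 12.79/29.530 of its cycle, so θ ≈ 360° × 12.79/29.530 = 155.9°.
cos 155.9° = (-0.913), so f = (1 − (-0.913))/2 = 0.956, so 96%.

96%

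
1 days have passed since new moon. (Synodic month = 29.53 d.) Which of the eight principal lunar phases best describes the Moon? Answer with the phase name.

new moon

At 1/29.53 of the cycle, θ ≈ 12° — the new moon range.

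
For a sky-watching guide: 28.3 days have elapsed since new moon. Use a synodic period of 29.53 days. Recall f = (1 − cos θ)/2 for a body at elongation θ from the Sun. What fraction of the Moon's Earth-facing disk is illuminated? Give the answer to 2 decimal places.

0.02

The Moon has covered 28.3/29.53 of its cycle, so θ ≈ 360° × 28.3/29.53 = 345.0°.
Illuminated fraction = (1 − cos 345.0°)/2 = (1 − 0.966)/2 ≈ 0.017.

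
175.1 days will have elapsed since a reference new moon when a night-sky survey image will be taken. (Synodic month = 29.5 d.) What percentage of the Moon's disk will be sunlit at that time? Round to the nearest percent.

175.1 d spans 5 complete synodic months (5 × 29.5 = 147.50 d) plus 27.60 d.
Phase angle: θ = 360°·(27.60 d)/(29.5 d) = 336.8°.
cos 336.8° = 0.919, so f = (1 − 0.919)/2 = 0.040, so 4%.

4%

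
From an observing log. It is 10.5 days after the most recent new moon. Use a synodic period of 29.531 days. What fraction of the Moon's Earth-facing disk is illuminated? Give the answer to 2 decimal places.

The Moon has covered 10.5/29.531 of its cycle, so θ ≈ 360° × 10.5/29.531 = 128.0°.
Illuminated fraction = (1 − cos 128.0°)/2 = (1 − (-0.616))/2 ≈ 0.808.

0.81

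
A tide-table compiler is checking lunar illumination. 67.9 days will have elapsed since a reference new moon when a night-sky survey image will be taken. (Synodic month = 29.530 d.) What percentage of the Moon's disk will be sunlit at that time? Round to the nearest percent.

65%

Reduce mod P: 67.9 − 2×29.530 = 8.84 d into the current lunation.
The Moon has covered 8.84/29.530 of its cycle, so θ ≈ 360° × 8.84/29.530 = 107.8°.
Illuminated fraction = (1 − cos 107.8°)/2 = (1 − (-0.305))/2 ≈ 0.653, so 65%.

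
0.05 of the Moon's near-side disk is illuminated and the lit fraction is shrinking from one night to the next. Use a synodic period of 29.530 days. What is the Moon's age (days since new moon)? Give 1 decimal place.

27.4 days

Invert f = (1 − cos θ)/2 to get cos θ = 1 − 2(0.05) = 0.900, hence θ₀ = arccos 0.900 = 25.8°.
Since the Moon is past full (waning), take the reflex angle: θ = 360° − 25.8° = 334.2°.
Age = 29.530 × 334.2°/360° ≈ 27.41 days.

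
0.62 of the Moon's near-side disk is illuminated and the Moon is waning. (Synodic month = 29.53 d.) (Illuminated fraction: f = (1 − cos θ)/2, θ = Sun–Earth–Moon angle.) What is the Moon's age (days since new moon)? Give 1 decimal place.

cos θ = 1 − 2f = -0.240, giving a principal value of 103.9°.
A waning Moon lies in 180°–360°, so θ = 360° − 103.9° = 256.1°.
That fraction of the synodic month is 256.1/360 × 29.53 d ≈ 21.01 d.

21.0 days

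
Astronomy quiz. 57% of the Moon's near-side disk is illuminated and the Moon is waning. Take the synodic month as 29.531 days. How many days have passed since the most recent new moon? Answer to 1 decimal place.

21.5 days

Invert f = (1 − cos θ)/2 to get cos θ = 1 − 2(0.57) = -0.140, hence θ₀ = arccos -0.140 = 98.0°.
A waning Moon lies in 180°–360°, so θ = 360° − 98.0° = 262.0°.
At 360°/29.531 d per day, 262.0° corresponds to 21.49 days.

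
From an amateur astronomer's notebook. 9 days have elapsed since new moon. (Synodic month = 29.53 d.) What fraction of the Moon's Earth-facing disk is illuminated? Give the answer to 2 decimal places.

0.67

Phase angle: θ = 360°·(9 d)/(29.53 d) = 109.7°.
Illuminated fraction = (1 − cos 109.7°)/2 = (1 − (-0.337))/2 ≈ 0.669.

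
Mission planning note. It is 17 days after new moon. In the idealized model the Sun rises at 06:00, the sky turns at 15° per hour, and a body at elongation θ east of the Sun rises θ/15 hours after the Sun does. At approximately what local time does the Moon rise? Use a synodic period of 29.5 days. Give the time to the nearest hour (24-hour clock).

The Moon has covered 17/29.5 of its cycle, so θ ≈ 360° × 17/29.5 = 207.5°.
Delay after the Sun = 207.5° / (15°/h) ≈ 13.83 h.
06:00 + 13.83 h ≈ 19:50 → 20:00 to the nearest hour.

20:00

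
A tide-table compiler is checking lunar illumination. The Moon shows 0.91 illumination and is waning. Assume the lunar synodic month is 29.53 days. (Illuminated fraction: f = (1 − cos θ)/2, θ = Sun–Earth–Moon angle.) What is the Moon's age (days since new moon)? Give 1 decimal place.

From f = (1 − cos θ)/2: cos θ = 1 − 2×0.91 = -0.820; arccos → 145.1°.
A waning Moon lies in 180°–360°, so θ = 360° − 145.1° = 214.9°.
Age = 29.53 × 214.9°/360° ≈ 17.63 days.

17.6 days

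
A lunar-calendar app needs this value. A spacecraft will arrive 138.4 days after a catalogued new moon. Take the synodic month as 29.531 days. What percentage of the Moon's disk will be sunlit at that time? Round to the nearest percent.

69%

138.4 d spans 4 complete synodic months (4 × 29.531 = 118.12 d) plus 20.28 d.
Elongation θ = 360° × 20.28/29.531 ≈ 247.2°.
cos 247.2° = (-0.388), so f = (1 − (-0.388))/2 = 0.694, so 69%.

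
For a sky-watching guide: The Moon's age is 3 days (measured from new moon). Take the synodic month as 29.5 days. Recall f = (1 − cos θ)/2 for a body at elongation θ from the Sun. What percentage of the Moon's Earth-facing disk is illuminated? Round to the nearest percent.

The Moon has covered 3/29.5 of its cycle, so θ ≈ 360° × 3/29.5 = 36.6°.
With cos θ = 0.803, the lit fraction is (1 − 0.803)/2 ≈ 0.099, so 10%.

10%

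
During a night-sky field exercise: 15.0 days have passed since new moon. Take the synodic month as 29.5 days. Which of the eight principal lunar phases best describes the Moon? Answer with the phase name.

full moon

At 15.0/29.5 of the cycle, θ ≈ 183° — the full moon range.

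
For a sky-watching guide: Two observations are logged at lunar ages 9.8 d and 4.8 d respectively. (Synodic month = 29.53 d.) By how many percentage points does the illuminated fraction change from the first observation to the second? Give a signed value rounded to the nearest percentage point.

First observation: θ = 360°·9.8/29.53 = 119.5°, so f = 0.746.
Second observation: θ = 58.5°, f = 0.239.
Δf = 0.239 − 0.746 = -0.507, i.e. -51 pp.

-51 pp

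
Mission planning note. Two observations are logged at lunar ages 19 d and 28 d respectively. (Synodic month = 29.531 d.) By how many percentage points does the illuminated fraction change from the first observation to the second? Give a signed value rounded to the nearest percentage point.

θ₁ = 360° × 19/29.531 = 231.6°, f₁ = (1 − cos θ₁)/2 = 0.810.
θ₂ = 360° × 28/29.531 = 341.3°, f₂ = (1 − cos θ₂)/2 = 0.026.
Change = f₂ − f₁ = -0.784 → -78 percentage points.

-78 percentage points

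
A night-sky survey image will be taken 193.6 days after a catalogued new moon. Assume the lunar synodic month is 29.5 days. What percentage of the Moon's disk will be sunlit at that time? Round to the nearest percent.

96%

193.6/29.5 = 6.563 lunations, so 6 complete cycles and 16.60 d into the next.
Elongation θ = 360° × 16.60/29.5 ≈ 202.6°.
With cos θ = (-0.923), the lit fraction is (1 − (-0.923))/2 ≈ 0.962, so 96%.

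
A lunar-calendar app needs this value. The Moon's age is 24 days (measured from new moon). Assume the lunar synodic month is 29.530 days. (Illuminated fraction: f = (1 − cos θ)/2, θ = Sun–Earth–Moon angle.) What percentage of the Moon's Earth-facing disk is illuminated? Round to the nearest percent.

Elongation θ = 360° × 24/29.530 ≈ 292.6°.
cos 292.6° = 0.384, so f = (1 − 0.384)/2 = 0.308, so 31%.

31%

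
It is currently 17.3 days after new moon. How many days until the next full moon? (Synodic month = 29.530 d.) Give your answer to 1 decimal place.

27.0 days

Full moon occurs at elongation 180°, i.e. at age 29.530 × 180/360 = 14.765 d.
This lunation's full moon (14.765 d) has passed, so add one period: 44.295 − 17.3 = 26.995 days.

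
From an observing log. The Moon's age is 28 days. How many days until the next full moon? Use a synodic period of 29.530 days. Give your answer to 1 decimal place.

16.3 days

Full moon is 0.5 of the way through the cycle: age 0.5 × 29.530 = 14.765 d.
Already past this cycle's full moon; the next is at 14.765 + 29.530 = 44.295 d, so 44.295 − 28 = 16.295 days.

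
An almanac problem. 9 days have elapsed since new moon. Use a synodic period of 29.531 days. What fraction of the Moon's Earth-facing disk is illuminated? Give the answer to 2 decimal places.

0.67

Elongation θ = 360° × 9/29.531 ≈ 109.7°.
With cos θ = (-0.337), the lit fraction is (1 − (-0.337))/2 ≈ 0.669.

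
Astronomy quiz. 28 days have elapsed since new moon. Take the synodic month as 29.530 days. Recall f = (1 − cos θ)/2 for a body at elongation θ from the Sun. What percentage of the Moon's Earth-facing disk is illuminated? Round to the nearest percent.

3%

Elongation θ = 360° × 28/29.530 ≈ 341.3°.
Illuminated fraction = (1 − cos 341.3°)/2 = (1 − 0.947)/2 ≈ 0.026, so 3%.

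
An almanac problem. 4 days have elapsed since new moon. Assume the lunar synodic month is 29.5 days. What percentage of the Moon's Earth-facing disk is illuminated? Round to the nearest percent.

17%

Elongation θ = 360° × 4/29.5 ≈ 48.8°.
Illuminated fraction = (1 − cos 48.8°)/2 = (1 − 0.659)/2 ≈ 0.171, so 17%.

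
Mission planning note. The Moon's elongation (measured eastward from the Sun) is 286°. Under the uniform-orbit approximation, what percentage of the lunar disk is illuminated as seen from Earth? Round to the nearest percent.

36%

Half-versine of 286°: (1 − 0.276)/2 = 0.362, i.e. 36%.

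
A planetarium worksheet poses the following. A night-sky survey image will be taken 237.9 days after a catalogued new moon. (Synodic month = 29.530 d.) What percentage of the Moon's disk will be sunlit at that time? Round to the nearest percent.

Reduce mod P: 237.9 − 8×29.530 = 1.66 d into the current lunation.
Elongation θ = 360° × 1.66/29.530 ≈ 20.2°.
cos 20.2° = 0.938, so f = (1 − 0.938)/2 = 0.031, so 3%.

3%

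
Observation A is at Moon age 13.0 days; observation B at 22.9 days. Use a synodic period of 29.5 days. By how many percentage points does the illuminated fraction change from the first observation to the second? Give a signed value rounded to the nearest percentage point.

First observation: θ = 360°·13.0/29.5 = 158.6°, so f = 0.966.
Second observation: θ = 279.5°, f = 0.418.
Δf = 0.418 − 0.966 = -0.548, i.e. -55 pp.

-55 pp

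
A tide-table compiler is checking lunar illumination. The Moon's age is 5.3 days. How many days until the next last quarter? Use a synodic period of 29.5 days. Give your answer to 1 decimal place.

Last quarter is 0.75 of the way through the cycle: age 0.75 × 29.5 = 22.125 d.
That is 22.125 − 5.3 = 16.825 days ahead.

16.8 days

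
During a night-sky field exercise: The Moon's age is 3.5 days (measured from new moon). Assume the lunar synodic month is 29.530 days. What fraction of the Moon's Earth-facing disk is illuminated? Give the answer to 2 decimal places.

0.13

Elongation θ = 360° × 3.5/29.530 ≈ 42.7°.
With cos θ = 0.735, the lit fraction is (1 − 0.735)/2 ≈ 0.132.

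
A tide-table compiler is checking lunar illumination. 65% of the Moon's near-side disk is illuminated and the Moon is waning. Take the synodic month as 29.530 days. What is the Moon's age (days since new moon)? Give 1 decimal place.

20.7 days

From f = (1 − cos θ)/2: cos θ = 1 − 2×0.65 = -0.300; arccos → 107.5°.
Since the Moon is past full (waning), take the reflex angle: θ = 360° − 107.5° = 252.5°.
That fraction of the synodic month is 252.5/360 × 29.530 d ≈ 20.72 d.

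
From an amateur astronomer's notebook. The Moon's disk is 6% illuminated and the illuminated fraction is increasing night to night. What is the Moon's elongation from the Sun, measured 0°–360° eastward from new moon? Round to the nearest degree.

Invert f = (1 − cos θ)/2 to get cos θ = 1 − 2(0.06) = 0.880, hence θ₀ = arccos 0.880 = 28.4°.
Waxing ⇒ before full, so θ = 28.4°.

28°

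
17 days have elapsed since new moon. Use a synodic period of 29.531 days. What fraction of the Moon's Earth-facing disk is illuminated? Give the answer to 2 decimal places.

The Moon has covered 17/29.531 of its cycle, so θ ≈ 360° × 17/29.531 = 207.2°.
With cos θ = (-0.889), the lit fraction is (1 − (-0.889))/2 ≈ 0.945.

0.94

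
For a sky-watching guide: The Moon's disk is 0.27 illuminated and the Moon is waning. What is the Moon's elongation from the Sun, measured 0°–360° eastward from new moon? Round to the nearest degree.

Invert f = (1 − cos θ)/2 to get cos θ = 1 − 2(0.27) = 0.460, hence θ₀ = arccos 0.460 = 62.6°.
Since the Moon is past full (waning), take the reflex angle: θ = 360° − 62.6° = 297.4°.

297°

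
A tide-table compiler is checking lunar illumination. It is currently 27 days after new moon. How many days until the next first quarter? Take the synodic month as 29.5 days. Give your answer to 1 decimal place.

First quarter occurs at elongation 90°, i.e. at age 29.5 × 90/360 = 7.375 d.
This lunation's first quarter (7.375 d) has passed, so add one period: 36.875 − 27 = 9.875 days.

9.9 days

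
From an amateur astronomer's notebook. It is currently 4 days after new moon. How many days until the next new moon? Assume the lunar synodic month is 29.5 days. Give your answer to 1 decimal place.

25.5 days

The next new moon completes the synodic month: 29.5 − 4 = 25.500 days.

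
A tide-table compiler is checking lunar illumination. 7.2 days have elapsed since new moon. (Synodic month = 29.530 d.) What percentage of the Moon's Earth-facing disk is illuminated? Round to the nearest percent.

The Moon has covered 7.2/29.530 of its cycle, so θ ≈ 360° × 7.2/29.530 = 87.8°.
Illuminated fraction = (1 − cos 87.8°)/2 = (1 − 0.039)/2 ≈ 0.481, so 48%.

48%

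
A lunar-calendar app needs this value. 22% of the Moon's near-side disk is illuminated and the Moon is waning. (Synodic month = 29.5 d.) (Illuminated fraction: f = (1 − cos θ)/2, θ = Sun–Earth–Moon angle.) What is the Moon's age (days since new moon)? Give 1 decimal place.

Invert f = (1 − cos θ)/2 to get cos θ = 1 − 2(0.22) = 0.560, hence θ₀ = arccos 0.560 = 55.9°.
A waning Moon lies in 180°–360°, so θ = 360° − 55.9° = 304.1°.
At 360°/29.5 d per day, 304.1° corresponds to 24.92 days.

24.9 days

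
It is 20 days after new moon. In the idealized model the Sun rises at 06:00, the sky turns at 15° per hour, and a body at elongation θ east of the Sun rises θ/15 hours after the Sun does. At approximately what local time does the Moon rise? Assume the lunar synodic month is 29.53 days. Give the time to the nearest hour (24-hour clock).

22:00

Elongation θ = 360° × 20/29.53 ≈ 243.8°.
Delay after the Sun = 243.8° / (15°/h) ≈ 16.25 h.
06:00 + 16.25 h ≈ 22:15 → 22:00 to the nearest hour.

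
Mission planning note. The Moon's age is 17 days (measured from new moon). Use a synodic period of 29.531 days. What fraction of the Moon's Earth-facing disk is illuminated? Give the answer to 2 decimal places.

0.94

The Moon has covered 17/29.531 of its cycle, so θ ≈ 360° × 17/29.531 = 207.2°.
With cos θ = (-0.889), the lit fraction is (1 − (-0.889))/2 ≈ 0.945.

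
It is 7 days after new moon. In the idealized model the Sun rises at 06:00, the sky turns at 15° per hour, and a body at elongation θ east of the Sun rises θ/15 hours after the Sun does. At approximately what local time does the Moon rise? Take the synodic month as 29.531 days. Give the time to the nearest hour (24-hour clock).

Phase angle: θ = 360°·(7 d)/(29.531 d) = 85.3°.
Delay after the Sun = 85.3° / (15°/h) ≈ 5.69 h.
06:00 + 5.69 h ≈ 11:41 → 12:00 to the nearest hour.

12:00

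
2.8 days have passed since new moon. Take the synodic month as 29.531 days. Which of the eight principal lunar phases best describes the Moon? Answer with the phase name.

waxing crescent

θ ≈ 360° × 2.8/29.531 = 34°, which falls in the waxing crescent sector.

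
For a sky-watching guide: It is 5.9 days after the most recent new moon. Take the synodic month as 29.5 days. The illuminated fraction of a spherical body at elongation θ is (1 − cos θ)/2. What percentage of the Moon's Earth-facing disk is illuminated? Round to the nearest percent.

Elongation θ = 360° × 5.9/29.5 ≈ 72.0°.
With cos θ = 0.309, the lit fraction is (1 − 0.309)/2 ≈ 0.345, so 35%.

35%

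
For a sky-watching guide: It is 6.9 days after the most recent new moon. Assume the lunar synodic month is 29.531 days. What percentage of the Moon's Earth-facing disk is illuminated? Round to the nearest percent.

45%

Phase angle: θ = 360°·(6.9 d)/(29.531 d) = 84.1°.
cos 84.1° = 0.103, so f = (1 − 0.103)/2 = 0.449, so 45%.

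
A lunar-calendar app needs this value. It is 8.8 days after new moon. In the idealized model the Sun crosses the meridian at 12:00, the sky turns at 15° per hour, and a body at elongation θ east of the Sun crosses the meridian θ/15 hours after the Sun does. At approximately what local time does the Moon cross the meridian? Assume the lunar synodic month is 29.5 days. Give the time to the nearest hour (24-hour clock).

Elongation θ = 360° × 8.8/29.5 ≈ 107.4°.
Delay after the Sun = 107.4° / (15°/h) ≈ 7.16 h.
12:00 + 7.16 h ≈ 19:10 → 19:00 to the nearest hour.

19:00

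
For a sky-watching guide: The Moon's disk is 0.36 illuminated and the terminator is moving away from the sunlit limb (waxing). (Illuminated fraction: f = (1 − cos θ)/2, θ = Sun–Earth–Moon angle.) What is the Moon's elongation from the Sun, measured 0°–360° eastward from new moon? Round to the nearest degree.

cos θ = 1 − 2f = 0.280, giving a principal value of 73.7°.
The Moon is waxing (0°–180°), so θ = 73.7° directly.

74°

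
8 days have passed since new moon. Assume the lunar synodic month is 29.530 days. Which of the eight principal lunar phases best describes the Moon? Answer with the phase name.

first quarter

At 8/29.530 of the cycle, θ ≈ 98° — the first quarter range.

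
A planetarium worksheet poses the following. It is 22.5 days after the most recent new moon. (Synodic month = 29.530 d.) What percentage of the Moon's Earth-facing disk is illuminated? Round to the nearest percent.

46%

Phase angle: θ = 360°·(22.5 d)/(29.530 d) = 274.3°.
With cos θ = 0.075, the lit fraction is (1 − 0.075)/2 ≈ 0.463, so 46%.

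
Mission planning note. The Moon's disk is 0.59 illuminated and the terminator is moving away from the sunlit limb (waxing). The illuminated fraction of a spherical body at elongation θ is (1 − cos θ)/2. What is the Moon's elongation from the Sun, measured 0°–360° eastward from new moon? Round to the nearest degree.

cos θ = 1 − 2f = -0.180, giving a principal value of 100.4°.
The Moon is waxing (0°–180°), so θ = 100.4° directly.

100°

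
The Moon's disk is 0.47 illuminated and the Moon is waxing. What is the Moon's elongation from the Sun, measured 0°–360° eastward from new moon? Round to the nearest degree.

87°

cos θ = 1 − 2f = 0.060, giving a principal value of 86.6°.
The Moon is waxing (0°–180°), so θ = 86.6° directly.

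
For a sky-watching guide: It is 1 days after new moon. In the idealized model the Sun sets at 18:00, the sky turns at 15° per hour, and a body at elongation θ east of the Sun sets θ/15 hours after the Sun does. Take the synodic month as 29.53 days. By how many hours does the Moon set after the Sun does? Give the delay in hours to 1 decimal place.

0.8 h

Elongation θ = 360° × 1/29.53 ≈ 12.2°.
The Moon trails the Sun by θ/15 = 12.2/15 ≈ 0.81 hours.
So the Moon sets 0.81 h after the Sun.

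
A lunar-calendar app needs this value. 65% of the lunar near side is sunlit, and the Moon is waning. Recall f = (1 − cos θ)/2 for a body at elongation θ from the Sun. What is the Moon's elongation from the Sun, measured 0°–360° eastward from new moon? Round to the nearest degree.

253°

cos θ = 1 − 2f = -0.300, giving a principal value of 107.5°.
Waning ⇒ past full, so θ = 360° − 107.5° = 252.5°.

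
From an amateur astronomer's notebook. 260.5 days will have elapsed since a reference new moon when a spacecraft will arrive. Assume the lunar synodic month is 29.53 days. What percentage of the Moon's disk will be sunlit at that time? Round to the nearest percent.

260.5 d spans 8 complete synodic months (8 × 29.53 = 236.24 d) plus 24.26 d.
Elongation θ = 360° × 24.26/29.53 ≈ 295.8°.
cos 295.8° = 0.434, so f = (1 − 0.434)/2 = 0.283, so 28%.

28%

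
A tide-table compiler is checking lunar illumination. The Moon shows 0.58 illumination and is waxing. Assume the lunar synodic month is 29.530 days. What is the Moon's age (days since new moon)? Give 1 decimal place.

Invert f = (1 − cos θ)/2 to get cos θ = 1 − 2(0.58) = -0.160, hence θ₀ = arccos -0.160 = 99.2°.
The Moon is waxing (0°–180°), so θ = 99.2° directly.
At 360°/29.530 d per day, 99.2° corresponds to 8.14 days.

8.1 days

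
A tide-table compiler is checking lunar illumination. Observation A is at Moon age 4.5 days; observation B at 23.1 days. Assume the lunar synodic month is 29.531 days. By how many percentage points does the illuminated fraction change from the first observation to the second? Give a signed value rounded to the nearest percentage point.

First observation: θ = 360°·4.5/29.531 = 54.9°, so f = 0.212.
Second observation: θ = 281.6°, f = 0.399.
Δf = 0.399 − 0.212 = +0.187, i.e. +19 pp.

+19 percentage points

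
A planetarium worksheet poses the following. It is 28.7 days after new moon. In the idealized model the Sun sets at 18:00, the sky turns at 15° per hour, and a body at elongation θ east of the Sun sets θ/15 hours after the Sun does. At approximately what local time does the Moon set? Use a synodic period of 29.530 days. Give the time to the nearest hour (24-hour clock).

17:00

The Moon has covered 28.7/29.530 of its cycle, so θ ≈ 360° × 28.7/29.530 = 349.9°.
The Moon trails the Sun by θ/15 = 349.9/15 ≈ 23.33 hours.
18:00 + 23.33 h ≈ 17:20 → 17:00 to the nearest hour.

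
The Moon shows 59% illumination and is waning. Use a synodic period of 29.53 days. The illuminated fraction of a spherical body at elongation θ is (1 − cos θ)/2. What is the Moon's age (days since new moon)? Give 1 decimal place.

21.3 days

From f = (1 − cos θ)/2: cos θ = 1 − 2×0.59 = -0.180; arccos → 100.4°.
A waning Moon lies in 180°–360°, so θ = 360° − 100.4° = 259.6°.
At 360°/29.53 d per day, 259.6° corresponds to 21.30 days.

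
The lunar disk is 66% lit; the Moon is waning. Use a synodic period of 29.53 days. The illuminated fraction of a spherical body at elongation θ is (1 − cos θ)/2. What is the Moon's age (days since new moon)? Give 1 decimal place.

cos θ = 1 − 2f = -0.320, giving a principal value of 108.7°.
Since the Moon is past full (waning), take the reflex angle: θ = 360° − 108.7° = 251.3°.
At 360°/29.53 d per day, 251.3° corresponds to 20.62 days.

20.6 days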